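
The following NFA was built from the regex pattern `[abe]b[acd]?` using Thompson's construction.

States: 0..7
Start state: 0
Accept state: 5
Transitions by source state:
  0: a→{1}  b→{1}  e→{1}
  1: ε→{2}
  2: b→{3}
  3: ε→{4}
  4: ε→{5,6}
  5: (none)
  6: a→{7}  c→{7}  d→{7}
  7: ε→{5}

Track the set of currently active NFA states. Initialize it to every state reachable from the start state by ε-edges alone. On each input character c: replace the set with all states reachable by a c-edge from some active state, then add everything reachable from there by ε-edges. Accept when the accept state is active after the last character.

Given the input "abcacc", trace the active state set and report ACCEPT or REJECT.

Answer: REJECT

Derivation:
start: ε-closure({0}) = {0}
'a' @ 1: {1,2}
'b' @ 2: {3,4,5,6}  [accepting]
'c' @ 3: {5,7}  [accepting]
'a' @ 4: {}  — state set empty
rest 'cc' ignored (set empty)
final: {}; accept 5 not in set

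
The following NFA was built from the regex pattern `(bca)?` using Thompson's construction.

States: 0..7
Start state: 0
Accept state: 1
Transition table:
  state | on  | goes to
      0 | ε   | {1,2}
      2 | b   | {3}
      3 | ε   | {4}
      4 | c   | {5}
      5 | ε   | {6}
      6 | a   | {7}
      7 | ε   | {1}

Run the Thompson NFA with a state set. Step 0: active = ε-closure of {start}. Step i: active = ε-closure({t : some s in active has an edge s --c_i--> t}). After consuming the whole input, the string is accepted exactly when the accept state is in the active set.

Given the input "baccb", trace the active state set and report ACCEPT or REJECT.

start: ε-closure({0}) = {0,1,2}
'b' @ 1: {3,4}
'a' @ 2: {}  — state set empty
rest 'ccb' ignored (set empty)
end set {} — state 1 not in

Answer: REJECT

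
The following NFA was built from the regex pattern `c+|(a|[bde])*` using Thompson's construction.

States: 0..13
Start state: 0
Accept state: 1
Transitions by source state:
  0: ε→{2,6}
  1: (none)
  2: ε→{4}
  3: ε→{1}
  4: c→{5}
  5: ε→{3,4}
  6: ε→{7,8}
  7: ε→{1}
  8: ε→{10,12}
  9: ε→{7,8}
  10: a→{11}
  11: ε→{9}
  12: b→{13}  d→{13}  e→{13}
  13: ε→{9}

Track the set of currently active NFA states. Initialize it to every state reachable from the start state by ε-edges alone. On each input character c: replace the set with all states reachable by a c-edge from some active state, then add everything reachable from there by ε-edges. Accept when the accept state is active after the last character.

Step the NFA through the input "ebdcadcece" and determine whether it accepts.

S₀ = ε-closure({0}) = {0,1,2,4,6,7,8,10,12}
'e' @ 1: {1,7,8,9,10,12,13}  [accepting]
'b' @ 2: {1,7,8,9,10,12,13}  [accepting]
'd' @ 3: {1,7,8,9,10,12,13}  [accepting]
'c' @ 4: {}  — no active states
rest 'adcece' ignored (set empty)
final: {}; accept 1 not in set

Answer: REJECT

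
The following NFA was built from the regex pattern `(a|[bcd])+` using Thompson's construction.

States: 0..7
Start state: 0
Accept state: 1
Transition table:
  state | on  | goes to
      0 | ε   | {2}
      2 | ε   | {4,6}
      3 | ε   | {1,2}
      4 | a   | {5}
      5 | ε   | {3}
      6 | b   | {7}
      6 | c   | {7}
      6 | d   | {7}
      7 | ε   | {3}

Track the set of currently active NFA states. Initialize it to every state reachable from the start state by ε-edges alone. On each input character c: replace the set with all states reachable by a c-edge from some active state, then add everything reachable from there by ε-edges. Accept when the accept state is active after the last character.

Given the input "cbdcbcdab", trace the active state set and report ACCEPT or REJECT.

Answer: ACCEPT

Steps:
S₀ = ε-closure({0}) = {0,2,4,6}
'c' @ 1: {1,2,3,4,6,7}  ✓accept
'b' @ 2: {1,2,3,4,6,7}  ✓accept
'd' @ 3: {1,2,3,4,6,7}  ✓accept
'c' @ 4: {1,2,3,4,6,7}  ✓accept
'b' @ 5: {1,2,3,4,6,7}  ✓accept
'c' @ 6: {1,2,3,4,6,7}  ✓accept
'd' @ 7: {1,2,3,4,6,7}  ✓accept
'a' @ 8: {1,2,3,4,5,6}  ✓accept
'b' @ 9: {1,2,3,4,6,7}  ✓accept
end set {1,2,3,4,6,7} — state 1 in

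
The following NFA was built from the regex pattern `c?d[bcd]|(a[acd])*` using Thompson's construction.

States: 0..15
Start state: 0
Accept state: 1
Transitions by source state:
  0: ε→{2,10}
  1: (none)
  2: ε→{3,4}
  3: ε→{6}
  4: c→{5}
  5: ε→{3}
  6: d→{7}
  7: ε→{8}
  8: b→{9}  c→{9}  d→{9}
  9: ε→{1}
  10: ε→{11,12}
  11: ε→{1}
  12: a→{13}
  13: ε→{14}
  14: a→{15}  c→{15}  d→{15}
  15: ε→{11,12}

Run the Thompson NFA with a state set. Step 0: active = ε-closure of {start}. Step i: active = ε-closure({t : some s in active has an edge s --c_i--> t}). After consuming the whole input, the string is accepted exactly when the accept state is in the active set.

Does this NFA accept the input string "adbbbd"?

Answer: REJECT

Derivation:
S₀ = ε-closure({0}) = {0,1,2,3,4,6,10,11,12}
'a' @ 1: {13,14}
'd' @ 2: {1,11,12,15}  (accept∈set)
'b' @ 3: {}  — state set empty
rest 'bbd' ignored (set empty)
end set {} — state 1 not in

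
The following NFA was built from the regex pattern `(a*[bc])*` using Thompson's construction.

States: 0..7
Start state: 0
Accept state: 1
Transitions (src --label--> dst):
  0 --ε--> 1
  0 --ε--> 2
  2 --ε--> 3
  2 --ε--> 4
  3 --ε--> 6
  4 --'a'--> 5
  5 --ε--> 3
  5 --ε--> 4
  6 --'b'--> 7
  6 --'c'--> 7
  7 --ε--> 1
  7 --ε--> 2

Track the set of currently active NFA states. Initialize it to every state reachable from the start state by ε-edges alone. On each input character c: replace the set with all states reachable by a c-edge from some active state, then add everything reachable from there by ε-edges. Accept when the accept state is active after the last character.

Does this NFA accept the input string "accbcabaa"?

start: ε-closure({0}) = {0,1,2,3,4,6}
'a' @ 1: {3,4,5,6}
'c' @ 2: {1,2,3,4,6,7}  ✓accept
'c' @ 3: {1,2,3,4,6,7}  ✓accept
'b' @ 4: {1,2,3,4,6,7}  ✓accept
'c' @ 5: {1,2,3,4,6,7}  ✓accept
'a' @ 6: {3,4,5,6}
'b' @ 7: {1,2,3,4,6,7}  ✓accept
'a' @ 8: {3,4,5,6}
'a' @ 9: {3,4,5,6}
final: {3,4,5,6}; accept 1 not in set

Answer: REJECT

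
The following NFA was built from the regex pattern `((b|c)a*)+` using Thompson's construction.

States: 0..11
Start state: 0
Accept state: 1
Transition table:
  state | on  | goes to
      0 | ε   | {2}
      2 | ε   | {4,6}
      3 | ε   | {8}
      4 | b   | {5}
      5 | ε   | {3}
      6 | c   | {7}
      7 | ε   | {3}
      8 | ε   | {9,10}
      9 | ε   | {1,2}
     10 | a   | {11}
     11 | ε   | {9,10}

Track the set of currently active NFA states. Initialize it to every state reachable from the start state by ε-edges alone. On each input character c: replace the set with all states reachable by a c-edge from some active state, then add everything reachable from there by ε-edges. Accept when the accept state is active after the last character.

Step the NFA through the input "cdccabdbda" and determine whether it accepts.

start: ε-closure({0}) = {0,2,4,6}
'c' @ 1: {1,2,3,4,6,7,8,9,10}  ✓accept
'd' @ 2: {}  — dead — no transitions
rest 'ccabdbda' ignored (set empty)
after full input: {}  (accept=1 not in)

Answer: REJECT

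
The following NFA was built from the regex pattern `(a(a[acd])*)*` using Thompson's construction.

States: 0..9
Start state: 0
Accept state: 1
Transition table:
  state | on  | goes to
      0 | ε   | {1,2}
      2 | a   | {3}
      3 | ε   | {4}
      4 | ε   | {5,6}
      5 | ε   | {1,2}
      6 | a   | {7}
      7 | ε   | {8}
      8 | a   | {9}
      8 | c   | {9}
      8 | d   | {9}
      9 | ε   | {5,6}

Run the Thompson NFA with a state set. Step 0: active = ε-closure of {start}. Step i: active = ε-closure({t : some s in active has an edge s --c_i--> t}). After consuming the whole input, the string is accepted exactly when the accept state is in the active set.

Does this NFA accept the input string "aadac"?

Answer: ACCEPT

Trace:
start: ε-closure({0}) = {0,1,2}
'a' @ 1: {1,2,3,4,5,6}  (accept∈set)
'a' @ 2: {1,2,3,4,5,6,7,8}  (accept∈set)
'd' @ 3: {1,2,5,6,9}  (accept∈set)
'a' @ 4: {1,2,3,4,5,6,7,8}  (accept∈set)
'c' @ 5: {1,2,5,6,9}  (accept∈set)
after full input: {1,2,5,6,9}  (accept=1 in)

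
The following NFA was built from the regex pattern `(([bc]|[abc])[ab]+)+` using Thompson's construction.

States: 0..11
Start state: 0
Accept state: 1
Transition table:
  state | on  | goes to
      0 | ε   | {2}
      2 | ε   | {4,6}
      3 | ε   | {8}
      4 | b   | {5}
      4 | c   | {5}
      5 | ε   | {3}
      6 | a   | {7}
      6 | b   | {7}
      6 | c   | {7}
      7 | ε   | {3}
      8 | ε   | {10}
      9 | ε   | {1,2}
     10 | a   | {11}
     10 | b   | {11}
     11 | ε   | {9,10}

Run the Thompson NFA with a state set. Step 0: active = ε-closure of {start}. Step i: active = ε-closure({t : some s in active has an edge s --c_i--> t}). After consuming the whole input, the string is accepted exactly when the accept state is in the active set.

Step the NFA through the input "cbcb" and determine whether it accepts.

Answer: ACCEPT

Steps:
S₀ = ε-closure({0}) = {0,2,4,6}
'c' @ 1: {3,5,7,8,10}
'b' @ 2: {1,2,4,6,9,10,11}  ✓accept
'c' @ 3: {3,5,7,8,10}
'b' @ 4: {1,2,4,6,9,10,11}  ✓accept
after full input: {1,2,4,6,9,10,11}  (accept=1 in)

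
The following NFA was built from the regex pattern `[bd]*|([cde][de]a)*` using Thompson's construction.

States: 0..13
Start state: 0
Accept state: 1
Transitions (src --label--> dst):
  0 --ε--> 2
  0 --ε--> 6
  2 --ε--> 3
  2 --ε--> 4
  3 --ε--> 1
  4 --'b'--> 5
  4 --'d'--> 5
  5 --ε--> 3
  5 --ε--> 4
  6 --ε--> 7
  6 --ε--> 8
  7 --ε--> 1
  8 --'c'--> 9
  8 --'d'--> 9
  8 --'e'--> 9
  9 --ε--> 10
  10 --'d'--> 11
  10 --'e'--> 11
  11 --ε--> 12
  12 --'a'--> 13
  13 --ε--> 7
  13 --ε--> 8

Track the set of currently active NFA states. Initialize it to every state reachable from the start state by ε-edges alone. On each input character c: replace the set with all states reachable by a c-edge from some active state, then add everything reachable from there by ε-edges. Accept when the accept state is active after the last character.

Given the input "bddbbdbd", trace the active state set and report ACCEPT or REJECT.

S₀ = ε-closure({0}) = {0,1,2,3,4,6,7,8}
'b' @ 1: {1,3,4,5}  ✓accept
'd' @ 2: {1,3,4,5}  ✓accept
'd' @ 3: {1,3,4,5}  ✓accept
'b' @ 4: {1,3,4,5}  ✓accept
'b' @ 5: {1,3,4,5}  ✓accept
'd' @ 6: {1,3,4,5}  ✓accept
'b' @ 7: {1,3,4,5}  ✓accept
'd' @ 8: {1,3,4,5}  ✓accept
final: {1,3,4,5}; accept 1 in set

Answer: ACCEPT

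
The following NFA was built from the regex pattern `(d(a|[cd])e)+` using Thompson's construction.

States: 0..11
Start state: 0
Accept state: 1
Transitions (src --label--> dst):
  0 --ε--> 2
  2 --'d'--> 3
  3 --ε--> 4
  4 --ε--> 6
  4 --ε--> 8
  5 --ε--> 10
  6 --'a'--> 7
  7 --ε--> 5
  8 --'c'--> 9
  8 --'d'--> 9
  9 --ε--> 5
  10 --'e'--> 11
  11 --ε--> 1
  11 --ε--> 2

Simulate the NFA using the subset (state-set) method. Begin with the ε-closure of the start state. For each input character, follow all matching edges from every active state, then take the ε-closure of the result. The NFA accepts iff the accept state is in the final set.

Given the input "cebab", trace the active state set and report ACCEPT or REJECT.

Answer: REJECT

Derivation:
start: ε-closure({0}) = {0,2}
'c' @ 1: {}  — dead — no transitions
rest 'ebab' ignored (set empty)
after full input: {}  (accept=1 not in)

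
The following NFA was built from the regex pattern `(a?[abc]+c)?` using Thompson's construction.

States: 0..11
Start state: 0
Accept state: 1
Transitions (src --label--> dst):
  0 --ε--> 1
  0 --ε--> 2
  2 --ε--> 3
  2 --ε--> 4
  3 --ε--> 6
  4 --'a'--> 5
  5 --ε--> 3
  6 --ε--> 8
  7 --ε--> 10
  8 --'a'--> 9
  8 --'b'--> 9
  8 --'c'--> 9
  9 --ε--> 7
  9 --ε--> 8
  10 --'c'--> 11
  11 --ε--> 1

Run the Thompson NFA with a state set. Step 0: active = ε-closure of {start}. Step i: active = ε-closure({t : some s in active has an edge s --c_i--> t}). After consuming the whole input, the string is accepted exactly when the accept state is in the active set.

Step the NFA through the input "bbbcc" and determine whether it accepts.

Answer: ACCEPT

Derivation:
initial (ε-close {0}): {0,1,2,3,4,6,8}
'b' @ 1: {7,8,9,10}
'b' @ 2: {7,8,9,10}
'b' @ 3: {7,8,9,10}
'c' @ 4: {1,7,8,9,10,11}  [accepting]
'c' @ 5: {1,7,8,9,10,11}  [accepting]
end set {1,7,8,9,10,11} — state 1 in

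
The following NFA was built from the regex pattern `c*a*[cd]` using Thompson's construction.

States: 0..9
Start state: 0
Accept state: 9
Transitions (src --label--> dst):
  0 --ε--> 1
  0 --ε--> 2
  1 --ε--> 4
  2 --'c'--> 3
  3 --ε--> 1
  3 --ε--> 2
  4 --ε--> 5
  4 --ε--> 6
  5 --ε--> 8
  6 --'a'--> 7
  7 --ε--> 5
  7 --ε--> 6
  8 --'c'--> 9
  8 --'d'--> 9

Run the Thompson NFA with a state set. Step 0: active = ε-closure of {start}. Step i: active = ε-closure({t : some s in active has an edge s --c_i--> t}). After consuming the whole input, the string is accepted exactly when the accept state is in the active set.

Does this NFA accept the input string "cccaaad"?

Answer: ACCEPT

Derivation:
initial (ε-close {0}): {0,1,2,4,5,6,8}
'c' @ 1: {1,2,3,4,5,6,8,9}  ✓accept
'c' @ 2: {1,2,3,4,5,6,8,9}  ✓accept
'c' @ 3: {1,2,3,4,5,6,8,9}  ✓accept
'a' @ 4: {5,6,7,8}
'a' @ 5: {5,6,7,8}
'a' @ 6: {5,6,7,8}
'd' @ 7: {9}  ✓accept
after full input: {9}  (accept=9 in)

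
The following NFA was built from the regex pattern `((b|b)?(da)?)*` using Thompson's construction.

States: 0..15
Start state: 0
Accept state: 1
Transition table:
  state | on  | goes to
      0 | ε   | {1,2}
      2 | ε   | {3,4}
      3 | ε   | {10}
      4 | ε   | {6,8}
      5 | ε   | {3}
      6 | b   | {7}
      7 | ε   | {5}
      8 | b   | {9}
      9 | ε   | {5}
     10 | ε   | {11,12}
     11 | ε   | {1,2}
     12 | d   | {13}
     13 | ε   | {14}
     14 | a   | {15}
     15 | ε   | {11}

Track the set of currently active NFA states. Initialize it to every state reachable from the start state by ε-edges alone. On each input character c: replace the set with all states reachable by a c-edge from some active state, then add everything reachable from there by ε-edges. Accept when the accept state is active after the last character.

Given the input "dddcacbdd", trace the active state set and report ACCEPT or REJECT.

Answer: REJECT

Trace:
initial (ε-close {0}): {0,1,2,3,4,6,8,10,11,12}
'd' @ 1: {13,14}
'd' @ 2: {}  — no active states
rest 'dcacbdd' ignored (set empty)
after full input: {}  (accept=1 not in)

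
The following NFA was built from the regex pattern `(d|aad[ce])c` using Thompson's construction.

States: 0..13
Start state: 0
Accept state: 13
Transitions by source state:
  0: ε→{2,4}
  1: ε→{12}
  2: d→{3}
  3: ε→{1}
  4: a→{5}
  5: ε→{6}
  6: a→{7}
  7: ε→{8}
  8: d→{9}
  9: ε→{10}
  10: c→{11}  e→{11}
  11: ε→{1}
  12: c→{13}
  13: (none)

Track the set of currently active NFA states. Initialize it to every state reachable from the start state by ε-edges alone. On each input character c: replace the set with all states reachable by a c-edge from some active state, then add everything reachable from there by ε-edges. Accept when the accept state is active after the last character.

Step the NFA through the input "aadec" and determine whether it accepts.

initial (ε-close {0}): {0,2,4}
'a' @ 1: {5,6}
'a' @ 2: {7,8}
'd' @ 3: {9,10}
'e' @ 4: {1,11,12}
'c' @ 5: {13}  [accepting]
end set {13} — state 13 in

Answer: ACCEPT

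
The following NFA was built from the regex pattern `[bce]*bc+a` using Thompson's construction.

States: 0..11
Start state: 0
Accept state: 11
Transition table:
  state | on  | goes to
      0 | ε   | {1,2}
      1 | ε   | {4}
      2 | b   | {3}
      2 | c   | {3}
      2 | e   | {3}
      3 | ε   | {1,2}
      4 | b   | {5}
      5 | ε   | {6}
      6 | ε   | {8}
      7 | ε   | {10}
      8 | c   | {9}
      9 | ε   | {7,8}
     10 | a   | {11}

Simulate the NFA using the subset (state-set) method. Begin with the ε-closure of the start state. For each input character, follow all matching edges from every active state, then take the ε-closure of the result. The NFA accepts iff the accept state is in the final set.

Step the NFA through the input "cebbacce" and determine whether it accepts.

initial (ε-close {0}): {0,1,2,4}
'c' @ 1: {1,2,3,4}
'e' @ 2: {1,2,3,4}
'b' @ 3: {1,2,3,4,5,6,8}
'b' @ 4: {1,2,3,4,5,6,8}
'a' @ 5: {}  — state set empty
rest 'cce' ignored (set empty)
after full input: {}  (accept=11 not in)

Answer: REJECT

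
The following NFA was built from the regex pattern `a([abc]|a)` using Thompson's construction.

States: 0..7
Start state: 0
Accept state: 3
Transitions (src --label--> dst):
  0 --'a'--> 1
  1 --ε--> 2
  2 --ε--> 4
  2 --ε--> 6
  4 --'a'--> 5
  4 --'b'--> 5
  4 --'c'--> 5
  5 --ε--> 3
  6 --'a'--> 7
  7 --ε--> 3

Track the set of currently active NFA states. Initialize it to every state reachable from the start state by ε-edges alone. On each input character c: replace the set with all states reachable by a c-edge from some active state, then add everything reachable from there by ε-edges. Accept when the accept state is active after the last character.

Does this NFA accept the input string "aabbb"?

Answer: REJECT

Trace:
initial (ε-close {0}): {0}
'a' @ 1: {1,2,4,6}
'a' @ 2: {3,5,7}  ✓accept
'b' @ 3: {}  — dead — no transitions
rest 'bb' ignored (set empty)
end set {} — state 3 not in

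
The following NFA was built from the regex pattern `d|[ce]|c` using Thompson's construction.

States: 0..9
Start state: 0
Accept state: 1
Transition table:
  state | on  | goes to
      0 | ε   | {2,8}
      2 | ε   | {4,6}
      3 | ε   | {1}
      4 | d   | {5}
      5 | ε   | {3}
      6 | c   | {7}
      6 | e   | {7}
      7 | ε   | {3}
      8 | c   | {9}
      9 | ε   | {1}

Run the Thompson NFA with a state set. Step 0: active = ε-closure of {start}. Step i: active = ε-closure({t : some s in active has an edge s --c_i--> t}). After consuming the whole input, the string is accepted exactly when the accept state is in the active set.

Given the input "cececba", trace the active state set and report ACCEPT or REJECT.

Answer: REJECT

Steps:
start: ε-closure({0}) = {0,2,4,6,8}
'c' @ 1: {1,3,7,9}  (accept∈set)
'e' @ 2: {}  — state set empty
rest 'cecba' ignored (set empty)
after full input: {}  (accept=1 not in)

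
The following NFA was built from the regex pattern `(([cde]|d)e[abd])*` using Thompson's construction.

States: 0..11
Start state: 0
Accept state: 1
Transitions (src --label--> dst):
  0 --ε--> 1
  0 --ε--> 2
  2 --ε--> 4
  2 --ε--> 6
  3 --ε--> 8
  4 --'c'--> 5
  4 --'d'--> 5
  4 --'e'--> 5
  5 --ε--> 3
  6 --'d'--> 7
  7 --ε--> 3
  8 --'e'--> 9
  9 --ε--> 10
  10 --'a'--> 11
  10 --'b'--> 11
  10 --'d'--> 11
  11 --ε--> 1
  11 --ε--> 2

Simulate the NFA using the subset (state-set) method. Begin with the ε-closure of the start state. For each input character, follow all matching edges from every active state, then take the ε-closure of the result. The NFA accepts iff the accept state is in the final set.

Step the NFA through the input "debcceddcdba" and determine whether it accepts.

Answer: REJECT

Steps:
S₀ = ε-closure({0}) = {0,1,2,4,6}
'd' @ 1: {3,5,7,8}
'e' @ 2: {9,10}
'b' @ 3: {1,2,4,6,11}  [accepting]
'c' @ 4: {3,5,8}
'c' @ 5: {}  — state set empty
rest 'eddcdba' ignored (set empty)
end set {} — state 1 not in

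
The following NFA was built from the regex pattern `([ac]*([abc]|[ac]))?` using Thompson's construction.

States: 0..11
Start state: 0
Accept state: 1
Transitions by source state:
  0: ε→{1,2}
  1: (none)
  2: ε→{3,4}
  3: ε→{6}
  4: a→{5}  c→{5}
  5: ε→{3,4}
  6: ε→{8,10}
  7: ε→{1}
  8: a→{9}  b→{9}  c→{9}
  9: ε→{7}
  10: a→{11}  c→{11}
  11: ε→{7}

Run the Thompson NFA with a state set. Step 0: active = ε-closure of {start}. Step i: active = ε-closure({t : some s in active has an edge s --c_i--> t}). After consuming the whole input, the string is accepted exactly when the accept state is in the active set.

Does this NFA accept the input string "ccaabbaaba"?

S₀ = ε-closure({0}) = {0,1,2,3,4,6,8,10}
'c' @ 1: {1,3,4,5,6,7,8,9,10,11}  ✓accept
'c' @ 2: {1,3,4,5,6,7,8,9,10,11}  ✓accept
'a' @ 3: {1,3,4,5,6,7,8,9,10,11}  ✓accept
'a' @ 4: {1,3,4,5,6,7,8,9,10,11}  ✓accept
'b' @ 5: {1,7,9}  ✓accept
'b' @ 6: {}  — dead — no transitions
rest 'aaba' ignored (set empty)
after full input: {}  (accept=1 not in)

Answer: REJECT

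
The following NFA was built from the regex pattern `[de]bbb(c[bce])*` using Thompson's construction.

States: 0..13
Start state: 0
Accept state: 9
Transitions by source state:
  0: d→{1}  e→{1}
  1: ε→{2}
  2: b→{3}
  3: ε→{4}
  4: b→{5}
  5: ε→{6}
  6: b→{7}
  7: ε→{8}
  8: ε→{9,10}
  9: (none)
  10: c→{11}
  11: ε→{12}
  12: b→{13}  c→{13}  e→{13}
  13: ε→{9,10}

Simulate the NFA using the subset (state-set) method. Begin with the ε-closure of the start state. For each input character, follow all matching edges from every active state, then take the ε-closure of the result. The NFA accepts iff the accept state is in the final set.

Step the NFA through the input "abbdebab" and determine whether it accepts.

initial (ε-close {0}): {0}
'a' @ 1: {}  — no active states
rest 'bbdebab' ignored (set empty)
after full input: {}  (accept=9 not in)

Answer: REJECT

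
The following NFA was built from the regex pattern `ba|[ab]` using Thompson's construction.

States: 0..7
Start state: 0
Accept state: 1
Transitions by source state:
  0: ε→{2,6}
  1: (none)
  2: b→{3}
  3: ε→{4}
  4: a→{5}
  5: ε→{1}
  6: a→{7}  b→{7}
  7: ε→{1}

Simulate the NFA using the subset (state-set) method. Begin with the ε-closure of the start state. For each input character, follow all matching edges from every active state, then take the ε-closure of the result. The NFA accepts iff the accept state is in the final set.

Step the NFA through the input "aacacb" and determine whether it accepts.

start: ε-closure({0}) = {0,2,6}
'a' @ 1: {1,7}  [accepting]
'a' @ 2: {}  — dead — no transitions
rest 'cacb' ignored (set empty)
final: {}; accept 1 not in set

Answer: REJECT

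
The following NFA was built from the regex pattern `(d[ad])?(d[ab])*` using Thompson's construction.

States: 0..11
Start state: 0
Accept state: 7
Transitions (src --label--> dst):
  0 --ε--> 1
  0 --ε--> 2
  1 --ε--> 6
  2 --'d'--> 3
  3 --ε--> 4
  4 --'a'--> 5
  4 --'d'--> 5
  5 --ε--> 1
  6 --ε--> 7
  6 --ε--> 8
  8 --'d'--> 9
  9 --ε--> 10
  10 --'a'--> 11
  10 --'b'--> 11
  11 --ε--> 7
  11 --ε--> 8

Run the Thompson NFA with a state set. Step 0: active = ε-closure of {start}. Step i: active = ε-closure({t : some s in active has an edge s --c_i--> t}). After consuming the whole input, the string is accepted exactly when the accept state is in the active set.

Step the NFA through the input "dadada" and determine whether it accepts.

initial (ε-close {0}): {0,1,2,6,7,8}
'd' @ 1: {3,4,9,10}
'a' @ 2: {1,5,6,7,8,11}  (accept∈set)
'd' @ 3: {9,10}
'a' @ 4: {7,8,11}  (accept∈set)
'd' @ 5: {9,10}
'a' @ 6: {7,8,11}  (accept∈set)
end set {7,8,11} — state 7 in

Answer: ACCEPT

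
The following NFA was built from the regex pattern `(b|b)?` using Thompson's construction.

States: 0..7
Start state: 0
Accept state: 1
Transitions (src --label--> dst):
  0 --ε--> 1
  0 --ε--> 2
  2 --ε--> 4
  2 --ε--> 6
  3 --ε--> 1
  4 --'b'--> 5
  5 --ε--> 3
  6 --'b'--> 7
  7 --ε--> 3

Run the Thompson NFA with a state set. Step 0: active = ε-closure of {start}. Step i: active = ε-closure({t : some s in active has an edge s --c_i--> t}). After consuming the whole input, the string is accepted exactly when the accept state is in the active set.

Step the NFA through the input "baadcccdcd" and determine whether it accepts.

Answer: REJECT

Derivation:
start: ε-closure({0}) = {0,1,2,4,6}
'b' @ 1: {1,3,5,7}  (accept∈set)
'a' @ 2: {}  — no active states
rest 'adcccdcd' ignored (set empty)
end set {} — state 1 not in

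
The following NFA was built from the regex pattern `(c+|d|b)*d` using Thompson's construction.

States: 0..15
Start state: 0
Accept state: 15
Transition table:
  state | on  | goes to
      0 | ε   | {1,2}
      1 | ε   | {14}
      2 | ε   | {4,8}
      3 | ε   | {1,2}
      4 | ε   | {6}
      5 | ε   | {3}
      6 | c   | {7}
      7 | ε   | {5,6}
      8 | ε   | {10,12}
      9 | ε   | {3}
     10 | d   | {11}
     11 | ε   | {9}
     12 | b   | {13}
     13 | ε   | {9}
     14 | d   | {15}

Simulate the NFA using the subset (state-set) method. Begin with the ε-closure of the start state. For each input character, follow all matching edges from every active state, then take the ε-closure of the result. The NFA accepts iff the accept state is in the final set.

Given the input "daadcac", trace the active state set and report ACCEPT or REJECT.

initial (ε-close {0}): {0,1,2,4,6,8,10,12,14}
'd' @ 1: {1,2,3,4,6,8,9,10,11,12,14,15}  [accepting]
'a' @ 2: {}  — state set empty
rest 'adcac' ignored (set empty)
final: {}; accept 15 not in set

Answer: REJECT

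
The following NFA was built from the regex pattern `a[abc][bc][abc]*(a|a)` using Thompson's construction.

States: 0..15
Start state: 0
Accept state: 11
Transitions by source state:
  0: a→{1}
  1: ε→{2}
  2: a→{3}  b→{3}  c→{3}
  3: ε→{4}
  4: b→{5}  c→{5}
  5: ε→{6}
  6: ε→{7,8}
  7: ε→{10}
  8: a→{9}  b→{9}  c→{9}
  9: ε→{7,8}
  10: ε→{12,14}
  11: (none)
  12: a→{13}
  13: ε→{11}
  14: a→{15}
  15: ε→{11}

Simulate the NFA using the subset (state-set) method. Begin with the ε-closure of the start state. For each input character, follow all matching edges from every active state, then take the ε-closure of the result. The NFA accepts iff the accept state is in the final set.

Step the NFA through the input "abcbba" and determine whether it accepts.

initial (ε-close {0}): {0}
'a' @ 1: {1,2}
'b' @ 2: {3,4}
'c' @ 3: {5,6,7,8,10,12,14}
'b' @ 4: {7,8,9,10,12,14}
'b' @ 5: {7,8,9,10,12,14}
'a' @ 6: {7,8,9,10,11,12,13,14,15}  ✓accept
end set {7,8,9,10,11,12,13,14,15} — state 11 in

Answer: ACCEPT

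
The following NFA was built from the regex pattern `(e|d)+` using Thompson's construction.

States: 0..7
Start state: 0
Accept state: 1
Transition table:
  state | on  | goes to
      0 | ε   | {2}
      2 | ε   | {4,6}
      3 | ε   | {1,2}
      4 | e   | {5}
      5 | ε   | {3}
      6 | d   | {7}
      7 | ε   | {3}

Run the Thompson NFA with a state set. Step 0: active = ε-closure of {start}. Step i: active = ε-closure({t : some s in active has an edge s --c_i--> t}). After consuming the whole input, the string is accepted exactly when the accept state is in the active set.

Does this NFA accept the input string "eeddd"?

Answer: ACCEPT

Steps:
S₀ = ε-closure({0}) = {0,2,4,6}
'e' @ 1: {1,2,3,4,5,6}  ✓accept
'e' @ 2: {1,2,3,4,5,6}  ✓accept
'd' @ 3: {1,2,3,4,6,7}  ✓accept
'd' @ 4: {1,2,3,4,6,7}  ✓accept
'd' @ 5: {1,2,3,4,6,7}  ✓accept
after full input: {1,2,3,4,6,7}  (accept=1 in)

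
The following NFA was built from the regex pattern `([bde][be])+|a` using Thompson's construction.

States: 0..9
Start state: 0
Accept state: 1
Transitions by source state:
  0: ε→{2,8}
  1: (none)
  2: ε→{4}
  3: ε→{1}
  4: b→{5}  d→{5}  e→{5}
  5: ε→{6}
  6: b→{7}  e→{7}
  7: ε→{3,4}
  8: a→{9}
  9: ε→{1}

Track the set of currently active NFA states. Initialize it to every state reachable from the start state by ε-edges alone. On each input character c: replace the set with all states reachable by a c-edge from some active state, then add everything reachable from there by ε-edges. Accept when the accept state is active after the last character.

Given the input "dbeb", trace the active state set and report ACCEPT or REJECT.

start: ε-closure({0}) = {0,2,4,8}
'd' @ 1: {5,6}
'b' @ 2: {1,3,4,7}  (accept∈set)
'e' @ 3: {5,6}
'b' @ 4: {1,3,4,7}  (accept∈set)
after full input: {1,3,4,7}  (accept=1 in)

Answer: ACCEPT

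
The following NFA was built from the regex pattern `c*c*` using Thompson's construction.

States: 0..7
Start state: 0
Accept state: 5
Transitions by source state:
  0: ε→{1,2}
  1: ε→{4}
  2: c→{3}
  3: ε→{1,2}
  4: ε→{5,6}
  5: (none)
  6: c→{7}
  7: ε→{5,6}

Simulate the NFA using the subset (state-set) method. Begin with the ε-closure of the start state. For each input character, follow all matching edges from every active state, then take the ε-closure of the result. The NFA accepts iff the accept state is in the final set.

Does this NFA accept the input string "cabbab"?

Answer: REJECT

Derivation:
initial (ε-close {0}): {0,1,2,4,5,6}
'c' @ 1: {1,2,3,4,5,6,7}  ✓accept
'a' @ 2: {}  — state set empty
rest 'bbab' ignored (set empty)
final: {}; accept 5 not in set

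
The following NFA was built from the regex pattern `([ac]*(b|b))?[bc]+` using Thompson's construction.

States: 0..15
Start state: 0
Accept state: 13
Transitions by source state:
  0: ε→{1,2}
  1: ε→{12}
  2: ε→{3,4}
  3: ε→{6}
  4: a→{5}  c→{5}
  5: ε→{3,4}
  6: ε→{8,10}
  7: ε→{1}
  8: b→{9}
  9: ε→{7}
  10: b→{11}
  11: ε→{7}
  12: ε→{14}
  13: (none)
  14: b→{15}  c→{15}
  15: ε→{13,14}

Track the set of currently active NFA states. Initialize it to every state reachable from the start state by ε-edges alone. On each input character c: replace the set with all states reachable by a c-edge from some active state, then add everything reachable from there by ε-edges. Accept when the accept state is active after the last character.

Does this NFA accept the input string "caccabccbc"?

start: ε-closure({0}) = {0,1,2,3,4,6,8,10,12,14}
'c' @ 1: {3,4,5,6,8,10,13,14,15}  ✓accept
'a' @ 2: {3,4,5,6,8,10}
'c' @ 3: {3,4,5,6,8,10}
'c' @ 4: {3,4,5,6,8,10}
'a' @ 5: {3,4,5,6,8,10}
'b' @ 6: {1,7,9,11,12,14}
'c' @ 7: {13,14,15}  ✓accept
'c' @ 8: {13,14,15}  ✓accept
'b' @ 9: {13,14,15}  ✓accept
'c' @ 10: {13,14,15}  ✓accept
after full input: {13,14,15}  (accept=13 in)

Answer: ACCEPT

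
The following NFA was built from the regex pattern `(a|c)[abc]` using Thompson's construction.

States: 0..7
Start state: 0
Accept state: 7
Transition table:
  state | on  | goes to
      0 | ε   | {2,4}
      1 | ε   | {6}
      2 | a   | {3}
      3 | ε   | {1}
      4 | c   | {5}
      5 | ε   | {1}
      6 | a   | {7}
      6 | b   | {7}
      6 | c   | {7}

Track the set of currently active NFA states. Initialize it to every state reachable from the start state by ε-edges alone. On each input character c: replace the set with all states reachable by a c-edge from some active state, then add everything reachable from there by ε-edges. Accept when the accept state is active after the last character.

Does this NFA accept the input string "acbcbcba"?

S₀ = ε-closure({0}) = {0,2,4}
'a' @ 1: {1,3,6}
'c' @ 2: {7}  ✓accept
'b' @ 3: {}  — state set empty
rest 'cbcba' ignored (set empty)
end set {} — state 7 not in

Answer: REJECT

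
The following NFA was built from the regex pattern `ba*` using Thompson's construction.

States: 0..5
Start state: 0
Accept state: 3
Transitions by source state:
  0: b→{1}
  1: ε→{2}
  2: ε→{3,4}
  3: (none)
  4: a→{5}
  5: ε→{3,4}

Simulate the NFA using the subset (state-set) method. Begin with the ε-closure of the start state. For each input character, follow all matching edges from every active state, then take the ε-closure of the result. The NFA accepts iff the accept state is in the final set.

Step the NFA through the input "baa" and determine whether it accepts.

start: ε-closure({0}) = {0}
'b' @ 1: {1,2,3,4}  ✓accept
'a' @ 2: {3,4,5}  ✓accept
'a' @ 3: {3,4,5}  ✓accept
end set {3,4,5} — state 3 in

Answer: ACCEPT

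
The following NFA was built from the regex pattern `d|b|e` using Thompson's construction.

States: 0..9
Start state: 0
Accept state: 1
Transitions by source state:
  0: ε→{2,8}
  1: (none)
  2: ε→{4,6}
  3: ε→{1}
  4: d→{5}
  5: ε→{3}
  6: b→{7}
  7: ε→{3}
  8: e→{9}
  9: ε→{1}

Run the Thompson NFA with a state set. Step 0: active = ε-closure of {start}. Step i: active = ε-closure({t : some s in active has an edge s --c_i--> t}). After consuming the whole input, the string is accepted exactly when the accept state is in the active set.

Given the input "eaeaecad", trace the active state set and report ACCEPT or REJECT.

initial (ε-close {0}): {0,2,4,6,8}
'e' @ 1: {1,9}  ✓accept
'a' @ 2: {}  — state set empty
rest 'eaecad' ignored (set empty)
end set {} — state 1 not in

Answer: REJECT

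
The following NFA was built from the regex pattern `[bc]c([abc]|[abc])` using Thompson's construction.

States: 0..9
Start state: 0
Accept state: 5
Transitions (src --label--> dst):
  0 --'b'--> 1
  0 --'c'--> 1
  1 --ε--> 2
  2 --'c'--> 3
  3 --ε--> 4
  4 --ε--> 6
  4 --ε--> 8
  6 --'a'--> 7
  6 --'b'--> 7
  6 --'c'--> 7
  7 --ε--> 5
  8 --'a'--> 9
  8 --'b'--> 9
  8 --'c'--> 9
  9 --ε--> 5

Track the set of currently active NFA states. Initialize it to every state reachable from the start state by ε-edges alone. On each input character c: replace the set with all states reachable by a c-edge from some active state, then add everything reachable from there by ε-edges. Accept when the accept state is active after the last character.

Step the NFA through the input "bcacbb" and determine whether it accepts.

S₀ = ε-closure({0}) = {0}
'b' @ 1: {1,2}
'c' @ 2: {3,4,6,8}
'a' @ 3: {5,7,9}  (accept∈set)
'c' @ 4: {}  — no active states
rest 'bb' ignored (set empty)
end set {} — state 5 not in

Answer: REJECT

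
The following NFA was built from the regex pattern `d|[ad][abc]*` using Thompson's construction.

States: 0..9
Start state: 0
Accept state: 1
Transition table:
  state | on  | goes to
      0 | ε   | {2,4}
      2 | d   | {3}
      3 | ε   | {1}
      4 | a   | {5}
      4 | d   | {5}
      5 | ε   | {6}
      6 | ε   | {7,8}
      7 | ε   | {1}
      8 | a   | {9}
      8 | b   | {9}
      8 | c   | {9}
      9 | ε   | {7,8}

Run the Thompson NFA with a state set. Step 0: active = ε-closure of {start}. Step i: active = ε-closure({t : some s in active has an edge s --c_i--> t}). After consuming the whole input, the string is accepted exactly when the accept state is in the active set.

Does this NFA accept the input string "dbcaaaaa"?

Answer: ACCEPT

Trace:
start: ε-closure({0}) = {0,2,4}
'd' @ 1: {1,3,5,6,7,8}  (accept∈set)
'b' @ 2: {1,7,8,9}  (accept∈set)
'c' @ 3: {1,7,8,9}  (accept∈set)
'a' @ 4: {1,7,8,9}  (accept∈set)
'a' @ 5: {1,7,8,9}  (accept∈set)
'a' @ 6: {1,7,8,9}  (accept∈set)
'a' @ 7: {1,7,8,9}  (accept∈set)
'a' @ 8: {1,7,8,9}  (accept∈set)
final: {1,7,8,9}; accept 1 in set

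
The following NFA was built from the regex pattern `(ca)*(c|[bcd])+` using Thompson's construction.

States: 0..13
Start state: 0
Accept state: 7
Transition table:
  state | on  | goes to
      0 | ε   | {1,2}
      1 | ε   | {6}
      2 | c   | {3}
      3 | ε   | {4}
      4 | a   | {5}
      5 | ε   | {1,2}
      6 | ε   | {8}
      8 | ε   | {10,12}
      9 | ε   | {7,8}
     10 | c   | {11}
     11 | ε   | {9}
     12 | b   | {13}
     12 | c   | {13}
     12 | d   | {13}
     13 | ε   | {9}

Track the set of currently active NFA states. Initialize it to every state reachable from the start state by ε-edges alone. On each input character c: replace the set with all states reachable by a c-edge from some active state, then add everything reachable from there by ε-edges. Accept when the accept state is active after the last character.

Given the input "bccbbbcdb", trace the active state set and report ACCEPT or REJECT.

start: ε-closure({0}) = {0,1,2,6,8,10,12}
'b' @ 1: {7,8,9,10,12,13}  (accept∈set)
'c' @ 2: {7,8,9,10,11,12,13}  (accept∈set)
'c' @ 3: {7,8,9,10,11,12,13}  (accept∈set)
'b' @ 4: {7,8,9,10,12,13}  (accept∈set)
'b' @ 5: {7,8,9,10,12,13}  (accept∈set)
'b' @ 6: {7,8,9,10,12,13}  (accept∈set)
'c' @ 7: {7,8,9,10,11,12,13}  (accept∈set)
'd' @ 8: {7,8,9,10,12,13}  (accept∈set)
'b' @ 9: {7,8,9,10,12,13}  (accept∈set)
end set {7,8,9,10,12,13} — state 7 in

Answer: ACCEPT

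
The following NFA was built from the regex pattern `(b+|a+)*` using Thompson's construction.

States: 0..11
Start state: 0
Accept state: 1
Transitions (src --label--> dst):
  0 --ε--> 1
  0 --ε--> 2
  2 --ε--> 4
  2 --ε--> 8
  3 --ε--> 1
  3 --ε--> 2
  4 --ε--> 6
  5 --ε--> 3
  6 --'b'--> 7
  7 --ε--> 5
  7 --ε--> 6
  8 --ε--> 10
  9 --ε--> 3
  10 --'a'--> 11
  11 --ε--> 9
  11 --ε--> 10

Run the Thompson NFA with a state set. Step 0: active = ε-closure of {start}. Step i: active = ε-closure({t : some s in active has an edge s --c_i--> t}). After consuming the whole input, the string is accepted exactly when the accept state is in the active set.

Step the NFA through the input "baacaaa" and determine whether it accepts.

initial (ε-close {0}): {0,1,2,4,6,8,10}
'b' @ 1: {1,2,3,4,5,6,7,8,10}  ✓accept
'a' @ 2: {1,2,3,4,6,8,9,10,11}  ✓accept
'a' @ 3: {1,2,3,4,6,8,9,10,11}  ✓accept
'c' @ 4: {}  — state set empty
rest 'aaa' ignored (set empty)
after full input: {}  (accept=1 not in)

Answer: REJECT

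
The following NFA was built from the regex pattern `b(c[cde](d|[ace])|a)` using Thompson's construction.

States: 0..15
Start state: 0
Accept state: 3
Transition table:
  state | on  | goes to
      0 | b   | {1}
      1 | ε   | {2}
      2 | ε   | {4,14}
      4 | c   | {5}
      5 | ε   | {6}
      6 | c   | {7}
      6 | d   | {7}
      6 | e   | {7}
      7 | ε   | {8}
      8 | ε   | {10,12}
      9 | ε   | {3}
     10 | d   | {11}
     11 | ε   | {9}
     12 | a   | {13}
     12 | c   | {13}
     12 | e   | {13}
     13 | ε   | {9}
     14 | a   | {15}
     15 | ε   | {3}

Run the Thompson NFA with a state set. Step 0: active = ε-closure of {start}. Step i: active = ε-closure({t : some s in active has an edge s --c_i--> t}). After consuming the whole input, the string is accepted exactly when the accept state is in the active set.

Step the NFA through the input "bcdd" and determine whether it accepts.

initial (ε-close {0}): {0}
'b' @ 1: {1,2,4,14}
'c' @ 2: {5,6}
'd' @ 3: {7,8,10,12}
'd' @ 4: {3,9,11}  (accept∈set)
final: {3,9,11}; accept 3 in set

Answer: ACCEPT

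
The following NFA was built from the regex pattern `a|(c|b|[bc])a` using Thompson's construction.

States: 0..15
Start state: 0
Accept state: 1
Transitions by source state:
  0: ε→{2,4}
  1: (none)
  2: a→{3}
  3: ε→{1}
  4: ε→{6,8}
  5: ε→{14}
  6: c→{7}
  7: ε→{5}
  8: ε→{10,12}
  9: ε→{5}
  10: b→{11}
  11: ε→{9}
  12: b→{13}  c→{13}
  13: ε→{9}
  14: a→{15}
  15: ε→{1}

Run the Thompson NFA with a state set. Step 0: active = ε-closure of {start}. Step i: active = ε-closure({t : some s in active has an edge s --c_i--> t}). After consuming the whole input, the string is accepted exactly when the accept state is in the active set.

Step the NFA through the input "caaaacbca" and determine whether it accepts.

Answer: REJECT

Trace:
S₀ = ε-closure({0}) = {0,2,4,6,8,10,12}
'c' @ 1: {5,7,9,13,14}
'a' @ 2: {1,15}  [accepting]
'a' @ 3: {}  — no active states
rest 'aacbca' ignored (set empty)
after full input: {}  (accept=1 not in)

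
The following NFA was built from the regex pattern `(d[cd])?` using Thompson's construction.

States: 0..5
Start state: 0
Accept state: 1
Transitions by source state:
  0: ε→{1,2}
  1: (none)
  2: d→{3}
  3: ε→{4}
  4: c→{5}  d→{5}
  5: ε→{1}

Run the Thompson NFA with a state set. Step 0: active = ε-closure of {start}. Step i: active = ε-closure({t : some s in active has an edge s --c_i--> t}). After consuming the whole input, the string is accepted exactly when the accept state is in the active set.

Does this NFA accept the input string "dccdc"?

start: ε-closure({0}) = {0,1,2}
'd' @ 1: {3,4}
'c' @ 2: {1,5}  ✓accept
'c' @ 3: {}  — no active states
rest 'dc' ignored (set empty)
end set {} — state 1 not in

Answer: REJECT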